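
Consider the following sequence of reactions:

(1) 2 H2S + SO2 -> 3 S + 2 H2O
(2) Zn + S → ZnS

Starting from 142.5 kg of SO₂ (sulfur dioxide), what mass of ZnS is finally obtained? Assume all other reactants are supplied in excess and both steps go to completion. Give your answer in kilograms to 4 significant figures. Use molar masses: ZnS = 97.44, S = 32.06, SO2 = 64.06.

142.5 kg = 142500 g.
n(SO2) = 142500 / 64.06 = 2224.5 mol.
Step 1 gives a 1:3 ratio of SO2 to S, so n(S) = 6673.4 mol.
In step 2 the S:ZnS ratio is 1:1, so n(ZnS) = 6673.4 mol.
Mass of ZnS = 6673.4 × 97.44 = 650260 g = 650.3 kg.

650.3 kg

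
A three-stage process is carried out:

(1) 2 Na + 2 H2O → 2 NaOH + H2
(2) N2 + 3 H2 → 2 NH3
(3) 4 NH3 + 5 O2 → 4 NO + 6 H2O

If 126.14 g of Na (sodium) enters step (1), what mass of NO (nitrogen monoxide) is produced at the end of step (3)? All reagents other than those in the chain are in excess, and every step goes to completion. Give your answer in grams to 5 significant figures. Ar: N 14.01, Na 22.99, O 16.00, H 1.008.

M(Na) = 22.99 g/mol.
M(NO) = 14.01 + 16.00 = 30.01 g/mol.
n(Na) = 126.14 / 22.99 = 5.48673 mol.
Reaction (1): Na→H2 ratio 2:1 ⇒ n(H2) = 2.74337 mol.
Reaction (2): H2→NH3 ratio 3:2 ⇒ n(NH3) = 1.82891 mol.
Reaction (3): NH3→NO ratio 4:4 ⇒ n(NO) = 1.82891 mol.
Mass of NO = 1.82891 × 30.01 = 54.8856 g.

54.886 g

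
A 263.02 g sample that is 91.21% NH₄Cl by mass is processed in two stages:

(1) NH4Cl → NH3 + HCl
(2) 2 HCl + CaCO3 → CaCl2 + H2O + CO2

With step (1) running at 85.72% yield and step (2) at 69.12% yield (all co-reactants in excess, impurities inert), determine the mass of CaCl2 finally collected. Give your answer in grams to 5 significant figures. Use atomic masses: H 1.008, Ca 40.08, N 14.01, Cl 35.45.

Pure NH4Cl = 263.02 × 0.9121 = 239.901 g.
M(NH4Cl) = 14.01 + 4(1.008) + 35.45 = 53.492 g/mol.
M(CaCl2) = 40.08 + 2(35.45) = 110.98 g/mol.
n(NH4Cl) = 239.901 / 53.492 = 4.48479 mol.
Step 1 (NH4Cl:HCl = 1:1): theoretical n(HCl) = 4.48479 mol; at 85.72% yield, n(HCl) = 3.84436 mol.
Step 2 (HCl:CaCl2 = 2:1): theoretical n(CaCl2) = 1.92218 mol, so theoretical mass = 1.92218 × 110.98 = 213.324 g.
At 69.12% yield, actual mass of CaCl2 = 213.324 × 0.6912 = 147.449 g.

147.45 g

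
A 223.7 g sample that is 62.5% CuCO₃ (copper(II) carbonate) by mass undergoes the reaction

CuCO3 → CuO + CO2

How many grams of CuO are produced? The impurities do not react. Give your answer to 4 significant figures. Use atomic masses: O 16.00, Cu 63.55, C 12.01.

Mass of pure CuCO3 = 223.7 g × 0.625 = 139.81 g.
M(CuCO3) = 63.55 + 12.01 + 3(16.00) = 123.56 g/mol.
M(CuO) = 63.55 + 16.00 = 79.55 g/mol.
n(CuCO3) = 139.81 g / 123.56 g/mol = 1.1315 mol.
From the equation the CuCO3:CuO mole ratio is 1:1, so n(CuO) = 1.1315 × 1/1 = 1.1315 mol.
Mass of CuO = 1.1315 mol × 79.55 g/mol = 90.014 g.

90.01 g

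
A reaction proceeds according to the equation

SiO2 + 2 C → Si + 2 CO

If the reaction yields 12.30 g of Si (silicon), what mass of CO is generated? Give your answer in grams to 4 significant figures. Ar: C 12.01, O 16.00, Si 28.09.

24.53 g

M(Si) = 28.09 g/mol.
M(CO) = 12.01 + 16.00 = 28.01 g/mol.
n(Si) = 12.300 g / 28.09 g/mol = 0.43788 mol.
From the equation the Si:CO mole ratio is 1:2, so n(CO) = 0.43788 × 2/1 = 0.87576 mol.
Mass of CO = 0.87576 mol × 28.01 g/mol = 24.530 g.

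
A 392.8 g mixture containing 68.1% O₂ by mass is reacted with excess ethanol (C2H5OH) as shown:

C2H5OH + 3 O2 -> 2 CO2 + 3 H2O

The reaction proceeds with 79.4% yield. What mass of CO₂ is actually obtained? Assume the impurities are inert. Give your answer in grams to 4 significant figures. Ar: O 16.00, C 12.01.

Pure O2 available = 392.8 g × 0.681 = 267.50 g.
M(O2) = 2(16.00) = 32.00 g/mol.
M(CO2) = 12.01 + 2(16.00) = 44.01 g/mol.
n(O2) = 267.50 g / 32.00 g/mol = 8.3593 mol.
From the equation the O2:CO2 mole ratio is 3:2, so n(CO2) = 8.3593 × 2/3 = 5.5728 mol.
Mass of CO2 = 5.5728 mol × 44.01 g/mol = 245.26 g.
Actual mass collected = 245.26 g × 0.794 = 194.74 g.

194.7 g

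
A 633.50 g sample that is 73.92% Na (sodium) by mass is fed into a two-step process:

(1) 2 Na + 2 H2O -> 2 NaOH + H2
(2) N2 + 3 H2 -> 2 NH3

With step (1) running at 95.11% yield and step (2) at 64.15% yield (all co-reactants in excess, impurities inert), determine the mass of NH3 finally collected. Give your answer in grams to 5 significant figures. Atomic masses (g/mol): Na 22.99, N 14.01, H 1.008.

Pure Na = 633.50 × 0.7392 = 468.283 g.
M(Na) = 22.99 g/mol.
M(NH3) = 14.01 + 3(1.008) = 17.034 g/mol.
n(Na) = 468.283 / 22.99 = 20.3690 mol.
Step 1 (Na:H2 = 2:1): theoretical n(H2) = 10.1845 mol; at 95.11% yield, n(H2) = 9.68648 mol.
Step 2 (H2:NH3 = 3:2): theoretical n(NH3) = 6.45765 mol, so theoretical mass = 6.45765 × 17.034 = 110.000 g.
At 64.15% yield, actual mass of NH3 = 110.000 × 0.6415 = 70.5648 g.

70.565 g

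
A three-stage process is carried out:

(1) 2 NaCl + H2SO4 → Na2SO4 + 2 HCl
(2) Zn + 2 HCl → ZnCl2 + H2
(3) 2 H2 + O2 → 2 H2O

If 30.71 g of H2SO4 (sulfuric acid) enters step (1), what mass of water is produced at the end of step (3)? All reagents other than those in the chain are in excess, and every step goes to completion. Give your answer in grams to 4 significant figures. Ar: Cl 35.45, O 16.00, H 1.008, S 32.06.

5.641 g

M(H2SO4) = 2(1.008) + 32.06 + 4(16.00) = 98.076 g/mol.
M(H2O) = 2(1.008) + 16.00 = 18.016 g/mol.
n(H2SO4) = 30.71 / 98.076 = 0.31312 mol.
Reaction (1): H2SO4→HCl ratio 1:2 ⇒ n(HCl) = 0.62625 mol.
Reaction (2): HCl→H2 ratio 2:1 ⇒ n(H2) = 0.31312 mol.
Reaction (3): H2→H2O ratio 2:2 ⇒ n(H2O) = 0.31312 mol.
Mass of H2O = 0.31312 × 18.016 = 5.6413 g.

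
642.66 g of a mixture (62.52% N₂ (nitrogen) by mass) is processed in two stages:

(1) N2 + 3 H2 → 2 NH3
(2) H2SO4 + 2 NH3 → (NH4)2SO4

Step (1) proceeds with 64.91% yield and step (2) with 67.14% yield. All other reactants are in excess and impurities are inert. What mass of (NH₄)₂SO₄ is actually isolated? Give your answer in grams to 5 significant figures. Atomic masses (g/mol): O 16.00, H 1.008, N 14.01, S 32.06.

825.80 g

Pure N2 = 642.66 × 0.6252 = 401.791 g.
M(N2) = 2(14.01) = 28.02 g/mol.
M((NH4)2SO4) = 2(14.01) + 8(1.008) + 32.06 + 4(16.00) = 132.144 g/mol.
n(N2) = 401.791 / 28.02 = 14.3394 mol.
Step 1 (N2:NH3 = 1:2): theoretical n(NH3) = 28.6789 mol; at 64.91% yield, n(NH3) = 18.6155 mol.
Step 2 (NH3:(NH4)2SO4 = 2:1): theoretical n((NH4)2SO4) = 9.30773 mol, so theoretical mass = 9.30773 × 132.144 = 1229.96 g.
At 67.14% yield, actual mass of (NH4)2SO4 = 1229.96 × 0.6714 = 825.795 g.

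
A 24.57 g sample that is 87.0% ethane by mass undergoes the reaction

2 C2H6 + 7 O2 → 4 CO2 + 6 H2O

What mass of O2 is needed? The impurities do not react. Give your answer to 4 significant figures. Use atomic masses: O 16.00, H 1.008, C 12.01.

Mass of pure C2H6 = 24.57 g × 0.870 = 21.376 g.
M(C2H6) = 2(12.01) + 6(1.008) = 30.068 g/mol.
M(O2) = 2(16.00) = 32.00 g/mol.
n(C2H6) = 21.376 g / 30.068 g/mol = 0.71092 mol.
From the equation the C2H6:O2 mole ratio is 2:7, so n(O2) = 0.71092 × 7/2 = 2.4882 mol.
Mass of O2 = 2.4882 mol × 32.00 g/mol = 79.623 g.

79.62 g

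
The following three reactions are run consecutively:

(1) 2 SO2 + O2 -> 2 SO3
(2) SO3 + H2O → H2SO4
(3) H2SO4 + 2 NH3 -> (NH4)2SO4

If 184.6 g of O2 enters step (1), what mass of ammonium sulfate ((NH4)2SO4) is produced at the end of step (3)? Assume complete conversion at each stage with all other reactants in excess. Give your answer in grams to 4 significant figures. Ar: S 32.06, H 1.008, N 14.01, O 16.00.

1525 g

M(O2) = 2(16.00) = 32.00 g/mol.
M((NH4)2SO4) = 2(14.01) + 8(1.008) + 32.06 + 4(16.00) = 132.144 g/mol.
n(O2) = 184.6 / 32.00 = 5.7687 mol.
Reaction (1): O2→SO3 ratio 1:2 ⇒ n(SO3) = 11.537 mol.
Reaction (2): SO3→H2SO4 ratio 1:1 ⇒ n(H2SO4) = 11.537 mol.
Reaction (3): H2SO4→(NH4)2SO4 ratio 1:1 ⇒ n((NH4)2SO4) = 11.537 mol.
Mass of (NH4)2SO4 = 11.537 × 132.144 = 1524.6 g.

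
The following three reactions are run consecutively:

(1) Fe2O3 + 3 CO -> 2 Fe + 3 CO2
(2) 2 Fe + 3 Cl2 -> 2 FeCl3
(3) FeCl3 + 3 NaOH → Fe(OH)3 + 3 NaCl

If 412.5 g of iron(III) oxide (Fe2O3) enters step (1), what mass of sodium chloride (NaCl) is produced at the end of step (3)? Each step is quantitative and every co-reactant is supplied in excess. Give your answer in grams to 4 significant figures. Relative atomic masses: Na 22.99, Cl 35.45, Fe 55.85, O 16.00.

M(Fe2O3) = 2(55.85) + 3(16.00) = 159.70 g/mol.
M(NaCl) = 22.99 + 35.45 = 58.44 g/mol.
n(Fe2O3) = 412.5 / 159.70 = 2.5830 mol.
Reaction (1): Fe2O3→Fe ratio 1:2 ⇒ n(Fe) = 5.1659 mol.
Reaction (2): Fe→FeCl3 ratio 2:2 ⇒ n(FeCl3) = 5.1659 mol.
Reaction (3): FeCl3→NaCl ratio 1:3 ⇒ n(NaCl) = 15.498 mol.
Mass of NaCl = 15.498 × 58.44 = 905.69 g.

905.7 g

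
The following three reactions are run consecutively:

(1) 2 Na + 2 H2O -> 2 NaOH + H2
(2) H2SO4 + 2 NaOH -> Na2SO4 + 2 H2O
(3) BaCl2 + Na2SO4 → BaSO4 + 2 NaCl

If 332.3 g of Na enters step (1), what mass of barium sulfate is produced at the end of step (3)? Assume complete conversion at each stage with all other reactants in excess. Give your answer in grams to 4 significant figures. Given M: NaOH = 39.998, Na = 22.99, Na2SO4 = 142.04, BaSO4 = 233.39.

n(Na) = 332.3 / 22.99 = 14.454 mol.
Reaction (1): Na→NaOH ratio 2:2 ⇒ n(NaOH) = 14.454 mol.
Reaction (2): NaOH→Na2SO4 ratio 2:1 ⇒ n(Na2SO4) = 7.2271 mol.
Reaction (3): Na2SO4→BaSO4 ratio 1:1 ⇒ n(BaSO4) = 7.2271 mol.
Mass of BaSO4 = 7.2271 × 233.39 = 1686.7 g.

1687 g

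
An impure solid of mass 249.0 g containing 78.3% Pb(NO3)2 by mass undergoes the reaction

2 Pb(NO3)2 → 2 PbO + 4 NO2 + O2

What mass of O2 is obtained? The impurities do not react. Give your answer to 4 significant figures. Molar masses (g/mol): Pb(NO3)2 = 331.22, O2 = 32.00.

9.418 g

Mass of pure Pb(NO3)2 = 249.0 g × 0.783 = 194.97 g.
n(Pb(NO3)2) = 194.97 g / 331.22 g/mol = 0.58863 mol.
From the equation the Pb(NO3)2:O2 mole ratio is 2:1, so n(O2) = 0.58863 × 1/2 = 0.29432 mol.
Mass of O2 = 0.29432 mol × 32.00 g/mol = 9.4181 g.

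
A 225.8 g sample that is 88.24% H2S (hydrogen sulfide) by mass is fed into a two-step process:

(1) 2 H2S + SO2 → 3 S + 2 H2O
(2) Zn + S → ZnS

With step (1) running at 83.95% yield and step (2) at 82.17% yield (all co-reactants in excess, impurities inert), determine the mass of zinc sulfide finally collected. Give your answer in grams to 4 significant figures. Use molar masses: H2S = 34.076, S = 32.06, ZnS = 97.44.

589.5 g

Pure H2S = 225.8 × 0.8824 = 199.25 g.
n(H2S) = 199.25 / 34.076 = 5.8471 mol.
Step 1 (H2S:S = 2:3): theoretical n(S) = 8.7707 mol; at 83.95% yield, n(S) = 7.3630 mol.
Step 2 (S:ZnS = 1:1): theoretical n(ZnS) = 7.3630 mol, so theoretical mass = 7.3630 × 97.44 = 717.45 g.
At 82.17% yield, actual mass of ZnS = 717.45 × 0.8217 = 589.53 g.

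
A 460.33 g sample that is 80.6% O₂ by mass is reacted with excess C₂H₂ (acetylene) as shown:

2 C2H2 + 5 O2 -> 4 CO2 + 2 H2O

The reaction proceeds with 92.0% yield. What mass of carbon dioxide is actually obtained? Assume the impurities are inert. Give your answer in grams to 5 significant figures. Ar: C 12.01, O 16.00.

375.56 g

Pure O2 available = 460.33 g × 0.806 = 371.026 g.
M(O2) = 2(16.00) = 32.00 g/mol.
M(CO2) = 12.01 + 2(16.00) = 44.01 g/mol.
n(O2) = 371.026 g / 32.00 g/mol = 11.5946 mol.
From the equation the O2:CO2 mole ratio is 5:4, so n(CO2) = 11.5946 × 4/5 = 9.27565 mol.
Mass of CO2 = 9.27565 mol × 44.01 g/mol = 408.221 g.
Actual mass collected = 408.221 g × 0.920 = 375.564 g.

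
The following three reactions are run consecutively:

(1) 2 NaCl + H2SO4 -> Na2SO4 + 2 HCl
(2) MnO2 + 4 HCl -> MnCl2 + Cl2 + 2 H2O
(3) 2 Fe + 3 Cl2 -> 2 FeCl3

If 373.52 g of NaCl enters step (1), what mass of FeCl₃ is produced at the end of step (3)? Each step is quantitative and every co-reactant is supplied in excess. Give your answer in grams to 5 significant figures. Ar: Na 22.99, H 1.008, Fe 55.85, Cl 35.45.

172.78 g

M(NaCl) = 22.99 + 35.45 = 58.44 g/mol.
M(FeCl3) = 55.85 + 3(35.45) = 162.20 g/mol.
n(NaCl) = 373.52 / 58.44 = 6.39151 mol.
Reaction (1): NaCl→HCl ratio 2:2 ⇒ n(HCl) = 6.39151 mol.
Reaction (2): HCl→Cl2 ratio 4:1 ⇒ n(Cl2) = 1.59788 mol.
Reaction (3): Cl2→FeCl3 ratio 3:2 ⇒ n(FeCl3) = 1.06525 mol.
Mass of FeCl3 = 1.06525 × 162.20 = 172.784 g.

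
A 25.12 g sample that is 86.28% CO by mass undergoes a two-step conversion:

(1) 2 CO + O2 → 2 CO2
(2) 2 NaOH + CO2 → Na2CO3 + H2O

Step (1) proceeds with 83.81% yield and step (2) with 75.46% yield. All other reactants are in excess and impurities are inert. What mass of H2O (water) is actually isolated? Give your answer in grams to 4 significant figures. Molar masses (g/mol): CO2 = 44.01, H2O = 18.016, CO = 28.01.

Pure CO = 25.12 × 0.8628 = 21.674 g.
n(CO) = 21.674 / 28.01 = 0.77378 mol.
Step 1 (CO:CO2 = 2:2): theoretical n(CO2) = 0.77378 mol; at 83.81% yield, n(CO2) = 0.64850 mol.
Step 2 (CO2:H2O = 1:1): theoretical n(H2O) = 0.64850 mol, so theoretical mass = 0.64850 × 18.016 = 11.683 g.
At 75.46% yield, actual mass of H2O = 11.683 × 0.7546 = 8.8163 g.

8.816 g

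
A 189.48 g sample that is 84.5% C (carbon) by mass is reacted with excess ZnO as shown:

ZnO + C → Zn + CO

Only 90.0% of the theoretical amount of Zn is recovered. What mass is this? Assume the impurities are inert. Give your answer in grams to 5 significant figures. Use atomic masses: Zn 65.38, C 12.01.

784.45 g

Pure C available = 189.48 g × 0.845 = 160.111 g.
M(C) = 12.01 g/mol.
M(Zn) = 65.38 g/mol.
n(C) = 160.111 g / 12.01 g/mol = 13.3314 mol.
From the equation the C:Zn mole ratio is 1:1, so n(Zn) = 13.3314 × 1/1 = 13.3314 mol.
Mass of Zn = 13.3314 mol × 65.38 g/mol = 871.610 g.
Actual mass collected = 871.610 g × 0.900 = 784.449 g.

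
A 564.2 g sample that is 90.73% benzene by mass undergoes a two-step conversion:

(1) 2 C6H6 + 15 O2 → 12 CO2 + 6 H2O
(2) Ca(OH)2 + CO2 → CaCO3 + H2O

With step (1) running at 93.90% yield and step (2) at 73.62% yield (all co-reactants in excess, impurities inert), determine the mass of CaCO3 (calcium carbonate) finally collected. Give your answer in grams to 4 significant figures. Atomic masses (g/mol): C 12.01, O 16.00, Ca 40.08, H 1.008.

2721 g

Pure C6H6 = 564.2 × 0.9073 = 511.90 g.
M(C6H6) = 6(12.01) + 6(1.008) = 78.108 g/mol.
M(CaCO3) = 40.08 + 12.01 + 3(16.00) = 100.09 g/mol.
n(C6H6) = 511.90 / 78.108 = 6.5537 mol.
Step 1 (C6H6:CO2 = 2:12): theoretical n(CO2) = 39.322 mol; at 93.90% yield, n(CO2) = 36.924 mol.
Step 2 (CO2:CaCO3 = 1:1): theoretical n(CaCO3) = 36.924 mol, so theoretical mass = 36.924 × 100.09 = 3695.7 g.
At 73.62% yield, actual mass of CaCO3 = 3695.7 × 0.7362 = 2720.8 g.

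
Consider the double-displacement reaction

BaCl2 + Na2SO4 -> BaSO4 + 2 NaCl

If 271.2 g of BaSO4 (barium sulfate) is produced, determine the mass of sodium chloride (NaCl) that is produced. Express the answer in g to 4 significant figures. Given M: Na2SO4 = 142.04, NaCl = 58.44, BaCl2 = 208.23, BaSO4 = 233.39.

135.8 g

n(BaSO4) = 271.20 g / 233.39 g/mol = 1.1620 mol.
From the equation the BaSO4:NaCl mole ratio is 1:2, so n(NaCl) = 1.1620 × 2/1 = 2.3240 mol.
Mass of NaCl = 2.3240 mol × 58.44 g/mol = 135.81 g.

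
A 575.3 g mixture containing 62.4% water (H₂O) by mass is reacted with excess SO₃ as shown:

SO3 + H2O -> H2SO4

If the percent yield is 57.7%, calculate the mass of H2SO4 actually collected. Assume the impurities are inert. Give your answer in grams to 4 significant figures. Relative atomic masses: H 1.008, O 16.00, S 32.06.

Pure H2O available = 575.3 g × 0.624 = 358.99 g.
M(H2O) = 2(1.008) + 16.00 = 18.016 g/mol.
M(H2SO4) = 2(1.008) + 32.06 + 4(16.00) = 98.076 g/mol.
n(H2O) = 358.99 g / 18.016 g/mol = 19.926 mol.
From the equation the H2O:H2SO4 mole ratio is 1:1, so n(H2SO4) = 19.926 × 1/1 = 19.926 mol.
Mass of H2SO4 = 19.926 mol × 98.076 g/mol = 1954.3 g.
Actual mass collected = 1954.3 g × 0.577 = 1127.6 g.

1128 g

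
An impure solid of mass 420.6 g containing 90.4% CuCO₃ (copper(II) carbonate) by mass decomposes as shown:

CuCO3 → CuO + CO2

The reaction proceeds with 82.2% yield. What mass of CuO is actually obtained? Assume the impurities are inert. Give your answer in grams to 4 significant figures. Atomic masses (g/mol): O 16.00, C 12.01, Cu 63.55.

201.2 g

Pure CuCO3 available = 420.6 g × 0.904 = 380.22 g.
M(CuCO3) = 63.55 + 12.01 + 3(16.00) = 123.56 g/mol.
M(CuO) = 63.55 + 16.00 = 79.55 g/mol.
n(CuCO3) = 380.22 g / 123.56 g/mol = 3.0772 mol.
From the equation the CuCO3:CuO mole ratio is 1:1, so n(CuO) = 3.0772 × 1/1 = 3.0772 mol.
Mass of CuO = 3.0772 mol × 79.55 g/mol = 244.79 g.
Actual mass collected = 244.79 g × 0.822 = 201.22 g.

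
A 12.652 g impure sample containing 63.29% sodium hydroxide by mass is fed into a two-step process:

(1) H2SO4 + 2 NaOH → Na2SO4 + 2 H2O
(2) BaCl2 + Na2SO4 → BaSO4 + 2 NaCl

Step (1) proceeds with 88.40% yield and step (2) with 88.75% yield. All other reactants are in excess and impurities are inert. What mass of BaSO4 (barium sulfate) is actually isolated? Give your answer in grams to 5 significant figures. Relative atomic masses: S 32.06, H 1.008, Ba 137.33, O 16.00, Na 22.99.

Pure NaOH = 12.652 × 0.6329 = 8.00745 g.
M(NaOH) = 22.99 + 16.00 + 1.008 = 39.998 g/mol.
M(BaSO4) = 137.33 + 32.06 + 4(16.00) = 233.39 g/mol.
n(NaOH) = 8.00745 / 39.998 = 0.200196 mol.
Step 1 (NaOH:Na2SO4 = 2:1): theoretical n(Na2SO4) = 0.100098 mol; at 88.40% yield, n(Na2SO4) = 0.0884868 mol.
Step 2 (Na2SO4:BaSO4 = 1:1): theoretical n(BaSO4) = 0.0884868 mol, so theoretical mass = 0.0884868 × 233.39 = 20.6519 g.
At 88.75% yield, actual mass of BaSO4 = 20.6519 × 0.8875 = 18.3286 g.

18.329 g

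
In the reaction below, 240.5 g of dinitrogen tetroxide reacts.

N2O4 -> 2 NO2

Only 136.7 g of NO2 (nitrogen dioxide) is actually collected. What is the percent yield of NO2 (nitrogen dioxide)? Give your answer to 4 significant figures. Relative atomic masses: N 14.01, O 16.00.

M(N2O4) = 2(14.01) + 4(16.00) = 92.02 g/mol.
M(NO2) = 14.01 + 2(16.00) = 46.01 g/mol.
n(N2O4) = 240.50 g / 92.02 g/mol = 2.6136 mol.
From the equation the N2O4:NO2 mole ratio is 1:2, so n(NO2) = 2.6136 × 2/1 = 5.2271 mol.
Mass of NO2 = 5.2271 mol × 46.01 g/mol = 240.50 g.
This is the theoretical yield. Percent yield = 136.7 g / 240.50 g × 100% = 56.840%.

56.84 %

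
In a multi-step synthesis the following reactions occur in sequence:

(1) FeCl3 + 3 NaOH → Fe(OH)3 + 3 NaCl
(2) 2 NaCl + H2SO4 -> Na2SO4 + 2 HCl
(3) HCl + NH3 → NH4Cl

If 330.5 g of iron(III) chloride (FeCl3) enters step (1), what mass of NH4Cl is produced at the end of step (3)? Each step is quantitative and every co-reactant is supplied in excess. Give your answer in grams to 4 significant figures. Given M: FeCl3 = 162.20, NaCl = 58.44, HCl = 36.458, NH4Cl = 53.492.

n(FeCl3) = 330.5 / 162.20 = 2.0376 mol.
Reaction (1): FeCl3→NaCl ratio 1:3 ⇒ n(NaCl) = 6.1128 mol.
Reaction (2): NaCl→HCl ratio 2:2 ⇒ n(HCl) = 6.1128 mol.
Reaction (3): HCl→NH4Cl ratio 1:1 ⇒ n(NH4Cl) = 6.1128 mol.
Mass of NH4Cl = 6.1128 × 53.492 = 326.99 g.

327.0 g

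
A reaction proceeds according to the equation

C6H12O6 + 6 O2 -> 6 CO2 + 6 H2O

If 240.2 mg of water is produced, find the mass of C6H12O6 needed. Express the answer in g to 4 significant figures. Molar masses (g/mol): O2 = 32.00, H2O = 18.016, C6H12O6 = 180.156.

Convert: 240.2 mg = 0.24020 g.
n(H2O) = 0.24020 g / 18.016 g/mol = 0.013333 mol.
From the equation the H2O:C6H12O6 mole ratio is 6:1, so n(C6H12O6) = 0.013333 × 1/6 = 0.0022221 mol.
Mass of C6H12O6 = 0.0022221 mol × 180.156 g/mol = 0.40032 g.

0.4003 g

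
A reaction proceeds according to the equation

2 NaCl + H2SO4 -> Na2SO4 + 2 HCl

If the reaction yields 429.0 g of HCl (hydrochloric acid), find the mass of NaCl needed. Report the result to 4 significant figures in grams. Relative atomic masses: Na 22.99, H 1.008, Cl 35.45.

M(HCl) = 1.008 + 35.45 = 36.458 g/mol.
M(NaCl) = 22.99 + 35.45 = 58.44 g/mol.
n(HCl) = 429.00 g / 36.458 g/mol = 11.767 mol.
From the equation the HCl:NaCl mole ratio is 2:2, so n(NaCl) = 11.767 × 2/2 = 11.767 mol.
Mass of NaCl = 11.767 mol × 58.44 g/mol = 687.66 g.

687.7 g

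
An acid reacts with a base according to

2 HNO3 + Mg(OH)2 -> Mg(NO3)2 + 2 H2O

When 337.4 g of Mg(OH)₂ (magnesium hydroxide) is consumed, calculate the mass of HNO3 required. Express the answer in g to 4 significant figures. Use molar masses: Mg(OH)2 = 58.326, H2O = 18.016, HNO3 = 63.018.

n(Mg(OH)2) = 337.40 g / 58.326 g/mol = 5.7847 mol.
From the equation the Mg(OH)2:HNO3 mole ratio is 1:2, so n(HNO3) = 5.7847 × 2/1 = 11.569 mol.
Mass of HNO3 = 11.569 mol × 63.018 g/mol = 729.08 g.

729.1 g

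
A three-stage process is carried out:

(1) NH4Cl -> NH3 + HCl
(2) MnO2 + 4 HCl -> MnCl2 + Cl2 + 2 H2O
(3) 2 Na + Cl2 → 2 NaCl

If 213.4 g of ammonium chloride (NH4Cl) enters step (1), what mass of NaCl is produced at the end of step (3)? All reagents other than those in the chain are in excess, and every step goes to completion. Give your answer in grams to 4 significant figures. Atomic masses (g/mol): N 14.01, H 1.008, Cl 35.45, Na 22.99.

M(NH4Cl) = 14.01 + 4(1.008) + 35.45 = 53.492 g/mol.
M(NaCl) = 22.99 + 35.45 = 58.44 g/mol.
n(NH4Cl) = 213.4 / 53.492 = 3.9894 mol.
Reaction (1): NH4Cl→HCl ratio 1:1 ⇒ n(HCl) = 3.9894 mol.
Reaction (2): HCl→Cl2 ratio 4:1 ⇒ n(Cl2) = 0.99735 mol.
Reaction (3): Cl2→NaCl ratio 1:2 ⇒ n(NaCl) = 1.9947 mol.
Mass of NaCl = 1.9947 × 58.44 = 116.57 g.

116.6 g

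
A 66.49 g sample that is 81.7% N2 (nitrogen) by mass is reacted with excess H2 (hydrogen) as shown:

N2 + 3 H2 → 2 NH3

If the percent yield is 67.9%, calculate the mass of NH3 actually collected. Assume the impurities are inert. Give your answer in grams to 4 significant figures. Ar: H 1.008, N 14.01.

Pure N2 available = 66.49 g × 0.817 = 54.322 g.
M(N2) = 2(14.01) = 28.02 g/mol.
M(NH3) = 14.01 + 3(1.008) = 17.034 g/mol.
n(N2) = 54.322 g / 28.02 g/mol = 1.9387 mol.
From the equation the N2:NH3 mole ratio is 1:2, so n(NH3) = 1.9387 × 2/1 = 3.8774 mol.
Mass of NH3 = 3.8774 mol × 17.034 g/mol = 66.048 g.
Actual mass collected = 66.048 g × 0.679 = 44.846 g.

44.85 g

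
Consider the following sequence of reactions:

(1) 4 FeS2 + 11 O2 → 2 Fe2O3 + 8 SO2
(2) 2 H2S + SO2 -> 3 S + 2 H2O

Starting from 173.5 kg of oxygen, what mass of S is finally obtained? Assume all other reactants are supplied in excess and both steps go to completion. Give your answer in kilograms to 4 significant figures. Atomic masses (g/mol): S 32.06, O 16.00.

379.3 kg

M(O2) = 2(16.00) = 32.00 g/mol.
M(S) = 32.06 g/mol.
173.5 kg = 173500 g.
n(O2) = 173500 / 32.00 = 5421.9 mol.
Step 1 gives a 11:8 ratio of O2 to SO2, so n(SO2) = 3943.2 mol.
In step 2 the SO2:S ratio is 1:3, so n(S) = 11830 mol.
Mass of S = 11830 × 32.06 = 379260 g = 379.3 kg.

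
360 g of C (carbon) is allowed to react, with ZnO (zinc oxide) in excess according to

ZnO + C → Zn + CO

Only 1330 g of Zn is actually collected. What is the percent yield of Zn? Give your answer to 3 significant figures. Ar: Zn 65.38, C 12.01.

M(C) = 12.01 g/mol.
M(Zn) = 65.38 g/mol.
n(C) = 360.0 g / 12.01 g/mol = 29.98 mol.
From the equation the C:Zn mole ratio is 1:1, so n(Zn) = 29.98 × 1/1 = 29.98 mol.
Mass of Zn = 29.98 mol × 65.38 g/mol = 1960 g.
This is the theoretical yield. Percent yield = 1330 g / 1960 g × 100% = 67.87%.

67.9 %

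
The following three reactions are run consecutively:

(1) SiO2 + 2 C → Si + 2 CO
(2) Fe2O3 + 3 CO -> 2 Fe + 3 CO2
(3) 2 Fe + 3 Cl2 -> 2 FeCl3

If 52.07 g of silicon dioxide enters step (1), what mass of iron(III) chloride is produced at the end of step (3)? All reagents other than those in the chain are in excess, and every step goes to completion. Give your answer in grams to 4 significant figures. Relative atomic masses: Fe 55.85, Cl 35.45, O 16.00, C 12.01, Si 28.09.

187.4 g

M(SiO2) = 28.09 + 2(16.00) = 60.09 g/mol.
M(FeCl3) = 55.85 + 3(35.45) = 162.20 g/mol.
n(SiO2) = 52.07 / 60.09 = 0.86653 mol.
Reaction (1): SiO2→CO ratio 1:2 ⇒ n(CO) = 1.7331 mol.
Reaction (2): CO→Fe ratio 3:2 ⇒ n(Fe) = 1.1554 mol.
Reaction (3): Fe→FeCl3 ratio 2:2 ⇒ n(FeCl3) = 1.1554 mol.
Mass of FeCl3 = 1.1554 × 162.20 = 187.40 g.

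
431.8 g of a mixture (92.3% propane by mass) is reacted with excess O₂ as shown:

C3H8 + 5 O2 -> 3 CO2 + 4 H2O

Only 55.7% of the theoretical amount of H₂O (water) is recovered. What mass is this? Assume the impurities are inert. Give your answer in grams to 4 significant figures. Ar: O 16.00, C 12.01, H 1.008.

362.8 g

Pure C3H8 available = 431.8 g × 0.923 = 398.55 g.
M(C3H8) = 3(12.01) + 8(1.008) = 44.094 g/mol.
M(H2O) = 2(1.008) + 16.00 = 18.016 g/mol.
n(C3H8) = 398.55 g / 44.094 g/mol = 9.0387 mol.
From the equation the C3H8:H2O mole ratio is 1:4, so n(H2O) = 9.0387 × 4/1 = 36.155 mol.
Mass of H2O = 36.155 mol × 18.016 g/mol = 651.36 g.
Actual mass collected = 651.36 g × 0.557 = 362.81 g.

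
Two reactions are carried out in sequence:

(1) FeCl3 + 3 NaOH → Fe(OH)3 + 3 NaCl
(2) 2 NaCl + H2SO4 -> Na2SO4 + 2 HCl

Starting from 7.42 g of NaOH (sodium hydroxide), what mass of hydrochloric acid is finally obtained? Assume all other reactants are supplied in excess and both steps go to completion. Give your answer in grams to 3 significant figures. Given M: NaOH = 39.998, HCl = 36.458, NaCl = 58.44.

n(NaOH) = 7.420 / 39.998 = 0.1855 mol.
Step 1 gives a 3:3 ratio of NaOH to NaCl, so n(NaCl) = 0.1855 mol.
In step 2 the NaCl:HCl ratio is 2:2, so n(HCl) = 0.1855 mol.
Mass of HCl = 0.1855 × 36.458 = 6.763 g.

6.76 g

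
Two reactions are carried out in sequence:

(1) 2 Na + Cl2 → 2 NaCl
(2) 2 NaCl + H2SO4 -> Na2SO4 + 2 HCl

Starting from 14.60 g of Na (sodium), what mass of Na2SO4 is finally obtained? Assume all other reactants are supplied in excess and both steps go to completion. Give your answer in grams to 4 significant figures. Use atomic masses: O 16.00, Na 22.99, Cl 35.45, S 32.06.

45.10 g

M(Na) = 22.99 g/mol.
M(Na2SO4) = 2(22.99) + 32.06 + 4(16.00) = 142.04 g/mol.
n(Na) = 14.600 / 22.99 = 0.63506 mol.
Step 1 gives a 2:2 ratio of Na to NaCl, so n(NaCl) = 0.63506 mol.
In step 2 the NaCl:Na2SO4 ratio is 2:1, so n(Na2SO4) = 0.31753 mol.
Mass of Na2SO4 = 0.31753 × 142.04 = 45.102 g.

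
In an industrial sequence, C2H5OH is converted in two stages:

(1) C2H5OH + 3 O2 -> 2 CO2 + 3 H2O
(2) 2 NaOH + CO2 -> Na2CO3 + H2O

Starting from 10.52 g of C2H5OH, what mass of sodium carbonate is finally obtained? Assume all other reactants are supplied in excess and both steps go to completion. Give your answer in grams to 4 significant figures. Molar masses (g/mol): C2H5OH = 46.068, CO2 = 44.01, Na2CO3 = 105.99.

48.41 g

n(C2H5OH) = 10.520 / 46.068 = 0.22836 mol.
Step 1 gives a 1:2 ratio of C2H5OH to CO2, so n(CO2) = 0.45672 mol.
In step 2 the CO2:Na2CO3 ratio is 1:1, so n(Na2CO3) = 0.45672 mol.
Mass of Na2CO3 = 0.45672 × 105.99 = 48.407 g.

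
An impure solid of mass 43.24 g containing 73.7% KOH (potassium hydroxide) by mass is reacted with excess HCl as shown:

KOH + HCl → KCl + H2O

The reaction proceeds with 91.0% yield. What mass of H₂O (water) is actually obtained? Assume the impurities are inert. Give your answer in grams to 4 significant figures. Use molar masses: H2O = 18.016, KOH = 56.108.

9.312 g

Pure KOH available = 43.24 g × 0.737 = 31.868 g.
n(KOH) = 31.868 g / 56.108 g/mol = 0.56797 mol.
From the equation the KOH:H2O mole ratio is 1:1, so n(H2O) = 0.56797 × 1/1 = 0.56797 mol.
Mass of H2O = 0.56797 mol × 18.016 g/mol = 10.233 g.
Actual mass collected = 10.233 g × 0.910 = 9.3117 g.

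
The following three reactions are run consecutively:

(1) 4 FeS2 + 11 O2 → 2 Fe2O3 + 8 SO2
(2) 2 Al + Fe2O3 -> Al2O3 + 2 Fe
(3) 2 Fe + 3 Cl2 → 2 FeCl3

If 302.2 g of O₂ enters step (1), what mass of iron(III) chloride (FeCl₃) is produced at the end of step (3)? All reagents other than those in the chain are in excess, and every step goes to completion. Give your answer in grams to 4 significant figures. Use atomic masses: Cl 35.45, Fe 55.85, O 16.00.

557.0 g

M(O2) = 2(16.00) = 32.00 g/mol.
M(FeCl3) = 55.85 + 3(35.45) = 162.20 g/mol.
n(O2) = 302.2 / 32.00 = 9.4437 mol.
Reaction (1): O2→Fe2O3 ratio 11:2 ⇒ n(Fe2O3) = 1.7170 mol.
Reaction (2): Fe2O3→Fe ratio 1:2 ⇒ n(Fe) = 3.4341 mol.
Reaction (3): Fe→FeCl3 ratio 2:2 ⇒ n(FeCl3) = 3.4341 mol.
Mass of FeCl3 = 3.4341 × 162.20 = 557.01 g.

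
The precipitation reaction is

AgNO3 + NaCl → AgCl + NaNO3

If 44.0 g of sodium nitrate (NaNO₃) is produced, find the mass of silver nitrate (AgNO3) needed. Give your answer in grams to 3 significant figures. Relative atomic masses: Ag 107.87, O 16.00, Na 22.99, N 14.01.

M(NaNO3) = 22.99 + 14.01 + 3(16.00) = 85.00 g/mol.
M(AgNO3) = 107.87 + 14.01 + 3(16.00) = 169.88 g/mol.
n(NaNO3) = 44.00 g / 85.00 g/mol = 0.5176 mol.
From the equation the NaNO3:AgNO3 mole ratio is 1:1, so n(AgNO3) = 0.5176 × 1/1 = 0.5176 mol.
Mass of AgNO3 = 0.5176 mol × 169.88 g/mol = 87.94 g.

87.9 g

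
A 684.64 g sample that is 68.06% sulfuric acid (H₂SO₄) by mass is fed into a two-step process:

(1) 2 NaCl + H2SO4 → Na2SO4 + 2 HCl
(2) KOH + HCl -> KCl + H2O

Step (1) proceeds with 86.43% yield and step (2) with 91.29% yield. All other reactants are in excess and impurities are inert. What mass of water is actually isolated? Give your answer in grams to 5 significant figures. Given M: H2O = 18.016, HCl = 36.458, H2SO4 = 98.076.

135.07 g

Pure H2SO4 = 684.64 × 0.6806 = 465.966 g.
n(H2SO4) = 465.966 / 98.076 = 4.75107 mol.
Step 1 (H2SO4:HCl = 1:2): theoretical n(HCl) = 9.50214 mol; at 86.43% yield, n(HCl) = 8.21270 mol.
Step 2 (HCl:H2O = 1:1): theoretical n(H2O) = 8.21270 mol, so theoretical mass = 8.21270 × 18.016 = 147.960 g.
At 91.29% yield, actual mass of H2O = 147.960 × 0.9129 = 135.073 g.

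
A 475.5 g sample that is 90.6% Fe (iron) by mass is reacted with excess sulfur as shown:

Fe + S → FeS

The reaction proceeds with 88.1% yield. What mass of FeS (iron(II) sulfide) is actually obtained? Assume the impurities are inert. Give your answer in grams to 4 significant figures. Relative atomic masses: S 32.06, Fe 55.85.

Pure Fe available = 475.5 g × 0.906 = 430.80 g.
M(Fe) = 55.85 g/mol.
M(FeS) = 55.85 + 32.06 = 87.91 g/mol.
n(Fe) = 430.80 g / 55.85 g/mol = 7.7136 mol.
From the equation the Fe:FeS mole ratio is 1:1, so n(FeS) = 7.7136 × 1/1 = 7.7136 mol.
Mass of FeS = 7.7136 mol × 87.91 g/mol = 678.10 g.
Actual mass collected = 678.10 g × 0.881 = 597.41 g.

597.4 g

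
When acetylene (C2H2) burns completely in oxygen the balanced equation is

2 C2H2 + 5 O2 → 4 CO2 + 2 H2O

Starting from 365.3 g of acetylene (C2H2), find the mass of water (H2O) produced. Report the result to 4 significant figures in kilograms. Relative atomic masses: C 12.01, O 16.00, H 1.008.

M(C2H2) = 2(12.01) + 2(1.008) = 26.036 g/mol.
M(H2O) = 2(1.008) + 16.00 = 18.016 g/mol.
n(C2H2) = 365.30 g / 26.036 g/mol = 14.031 mol.
From the equation the C2H2:H2O mole ratio is 2:2, so n(H2O) = 14.031 × 2/2 = 14.031 mol.
Mass of H2O = 14.031 mol × 18.016 g/mol = 252.77 g.
Converting to kg: 252.77 g = 0.2528 kg.

0.2528 kg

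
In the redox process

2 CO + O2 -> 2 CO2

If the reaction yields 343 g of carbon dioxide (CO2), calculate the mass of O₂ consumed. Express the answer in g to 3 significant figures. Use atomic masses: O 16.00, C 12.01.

125 g

M(CO2) = 12.01 + 2(16.00) = 44.01 g/mol.
M(O2) = 2(16.00) = 32.00 g/mol.
n(CO2) = 343.0 g / 44.01 g/mol = 7.794 mol.
From the equation the CO2:O2 mole ratio is 2:1, so n(O2) = 7.794 × 1/2 = 3.897 mol.
Mass of O2 = 3.897 mol × 32.00 g/mol = 124.7 g.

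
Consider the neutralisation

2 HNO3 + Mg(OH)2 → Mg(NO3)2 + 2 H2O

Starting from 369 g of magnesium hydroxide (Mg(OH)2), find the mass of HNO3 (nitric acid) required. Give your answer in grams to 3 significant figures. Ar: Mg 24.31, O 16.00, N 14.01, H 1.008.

M(Mg(OH)2) = 24.31 + 2(16.00) + 2(1.008) = 58.326 g/mol.
M(HNO3) = 1.008 + 14.01 + 3(16.00) = 63.018 g/mol.
n(Mg(OH)2) = 369.0 g / 58.326 g/mol = 6.327 mol.
From the equation the Mg(OH)2:HNO3 mole ratio is 1:2, so n(HNO3) = 6.327 × 2/1 = 12.65 mol.
Mass of HNO3 = 12.65 mol × 63.018 g/mol = 797.4 g.

797 g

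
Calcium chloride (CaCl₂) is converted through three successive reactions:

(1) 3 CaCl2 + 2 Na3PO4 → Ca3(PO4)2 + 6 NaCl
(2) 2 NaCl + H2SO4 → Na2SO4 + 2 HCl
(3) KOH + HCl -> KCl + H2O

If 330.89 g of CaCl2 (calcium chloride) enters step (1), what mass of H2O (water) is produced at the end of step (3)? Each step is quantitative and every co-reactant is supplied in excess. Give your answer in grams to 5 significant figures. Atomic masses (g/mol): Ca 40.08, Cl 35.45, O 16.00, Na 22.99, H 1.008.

M(CaCl2) = 40.08 + 2(35.45) = 110.98 g/mol.
M(H2O) = 2(1.008) + 16.00 = 18.016 g/mol.
n(CaCl2) = 330.89 / 110.98 = 2.98153 mol.
Reaction (1): CaCl2→NaCl ratio 3:6 ⇒ n(NaCl) = 5.96306 mol.
Reaction (2): NaCl→HCl ratio 2:2 ⇒ n(HCl) = 5.96306 mol.
Reaction (3): HCl→H2O ratio 1:1 ⇒ n(H2O) = 5.96306 mol.
Mass of H2O = 5.96306 × 18.016 = 107.430 g.

107.43 g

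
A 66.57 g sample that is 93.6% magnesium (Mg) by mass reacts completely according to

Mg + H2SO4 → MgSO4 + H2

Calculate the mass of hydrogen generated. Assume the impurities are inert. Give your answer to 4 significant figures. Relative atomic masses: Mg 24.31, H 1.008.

5.167 g

Mass of pure Mg = 66.57 g × 0.936 = 62.310 g.
M(Mg) = 24.31 g/mol.
M(H2) = 2(1.008) = 2.016 g/mol.
n(Mg) = 62.310 g / 24.31 g/mol = 2.5631 mol.
From the equation the Mg:H2 mole ratio is 1:1, so n(H2) = 2.5631 × 1/1 = 2.5631 mol.
Mass of H2 = 2.5631 mol × 2.016 g/mol = 5.1673 g.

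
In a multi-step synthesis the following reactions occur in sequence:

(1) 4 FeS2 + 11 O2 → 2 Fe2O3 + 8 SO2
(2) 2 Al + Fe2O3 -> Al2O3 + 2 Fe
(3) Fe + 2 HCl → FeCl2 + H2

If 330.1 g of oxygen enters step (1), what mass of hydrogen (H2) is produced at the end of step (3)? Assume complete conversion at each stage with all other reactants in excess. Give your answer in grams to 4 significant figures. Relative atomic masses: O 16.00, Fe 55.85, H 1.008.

M(O2) = 2(16.00) = 32.00 g/mol.
M(H2) = 2(1.008) = 2.016 g/mol.
n(O2) = 330.1 / 32.00 = 10.316 mol.
Reaction (1): O2→Fe2O3 ratio 11:2 ⇒ n(Fe2O3) = 1.8756 mol.
Reaction (2): Fe2O3→Fe ratio 1:2 ⇒ n(Fe) = 3.7511 mol.
Reaction (3): Fe→H2 ratio 1:1 ⇒ n(H2) = 3.7511 mol.
Mass of H2 = 3.7511 × 2.016 = 7.5623 g.

7.562 g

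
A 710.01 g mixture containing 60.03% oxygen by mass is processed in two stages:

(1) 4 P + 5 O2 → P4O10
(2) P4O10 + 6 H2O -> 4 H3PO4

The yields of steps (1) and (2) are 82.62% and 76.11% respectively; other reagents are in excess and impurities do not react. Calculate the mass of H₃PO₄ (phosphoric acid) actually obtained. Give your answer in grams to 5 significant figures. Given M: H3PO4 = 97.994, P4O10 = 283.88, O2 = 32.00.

656.60 g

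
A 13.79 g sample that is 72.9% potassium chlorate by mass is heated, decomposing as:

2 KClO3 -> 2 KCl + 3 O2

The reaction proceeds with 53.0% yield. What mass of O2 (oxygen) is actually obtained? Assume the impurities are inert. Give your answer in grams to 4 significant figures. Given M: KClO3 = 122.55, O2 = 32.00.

2.087 g

Pure KClO3 available = 13.79 g × 0.729 = 10.053 g.
n(KClO3) = 10.053 g / 122.55 g/mol = 0.082031 mol.
From the equation the KClO3:O2 mole ratio is 2:3, so n(O2) = 0.082031 × 3/2 = 0.12305 mol.
Mass of O2 = 0.12305 mol × 32.00 g/mol = 3.9375 g.
Actual mass collected = 3.9375 g × 0.530 = 2.0869 g.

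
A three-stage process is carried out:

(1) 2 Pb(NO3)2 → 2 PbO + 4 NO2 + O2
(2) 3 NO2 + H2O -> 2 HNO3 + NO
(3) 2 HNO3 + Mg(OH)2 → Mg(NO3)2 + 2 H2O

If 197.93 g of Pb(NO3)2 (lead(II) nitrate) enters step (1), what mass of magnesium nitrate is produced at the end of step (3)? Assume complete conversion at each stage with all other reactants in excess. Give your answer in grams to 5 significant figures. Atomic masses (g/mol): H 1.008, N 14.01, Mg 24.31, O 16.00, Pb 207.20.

M(Pb(NO3)2) = 207.20 + 2(14.01) + 6(16.00) = 331.22 g/mol.
M(Mg(NO3)2) = 24.31 + 2(14.01) + 6(16.00) = 148.33 g/mol.
n(Pb(NO3)2) = 197.93 / 331.22 = 0.597579 mol.
Reaction (1): Pb(NO3)2→NO2 ratio 2:4 ⇒ n(NO2) = 1.19516 mol.
Reaction (2): NO2→HNO3 ratio 3:2 ⇒ n(HNO3) = 0.796772 mol.
Reaction (3): HNO3→Mg(NO3)2 ratio 2:1 ⇒ n(Mg(NO3)2) = 0.398386 mol.
Mass of Mg(NO3)2 = 0.398386 × 148.33 = 59.0926 g.

59.093 g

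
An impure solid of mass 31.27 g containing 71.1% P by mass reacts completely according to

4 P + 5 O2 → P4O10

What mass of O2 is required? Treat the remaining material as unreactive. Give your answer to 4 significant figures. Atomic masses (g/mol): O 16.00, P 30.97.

Mass of pure P = 31.27 g × 0.711 = 22.233 g.
M(P) = 30.97 g/mol.
M(O2) = 2(16.00) = 32.00 g/mol.
n(P) = 22.233 g / 30.97 g/mol = 0.71789 mol.
From the equation the P:O2 mole ratio is 4:5, so n(O2) = 0.71789 × 5/4 = 0.89736 mol.
Mass of O2 = 0.89736 mol × 32.00 g/mol = 28.715 g.

28.72 g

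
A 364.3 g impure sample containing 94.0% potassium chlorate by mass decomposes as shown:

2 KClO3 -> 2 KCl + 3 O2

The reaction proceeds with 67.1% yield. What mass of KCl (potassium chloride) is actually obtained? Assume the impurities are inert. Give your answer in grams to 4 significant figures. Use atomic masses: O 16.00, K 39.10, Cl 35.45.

139.8 g

Pure KClO3 available = 364.3 g × 0.940 = 342.44 g.
M(KClO3) = 39.10 + 35.45 + 3(16.00) = 122.55 g/mol.
M(KCl) = 39.10 + 35.45 = 74.55 g/mol.
n(KClO3) = 342.44 g / 122.55 g/mol = 2.7943 mol.
From the equation the KClO3:KCl mole ratio is 2:2, so n(KCl) = 2.7943 × 2/2 = 2.7943 mol.
Mass of KCl = 2.7943 mol × 74.55 g/mol = 208.32 g.
Actual mass collected = 208.32 g × 0.671 = 139.78 g.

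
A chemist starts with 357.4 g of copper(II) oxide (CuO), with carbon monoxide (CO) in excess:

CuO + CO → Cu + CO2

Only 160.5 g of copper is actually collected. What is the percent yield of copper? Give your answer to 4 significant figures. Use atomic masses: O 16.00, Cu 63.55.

56.21 %

M(CuO) = 63.55 + 16.00 = 79.55 g/mol.
M(Cu) = 63.55 g/mol.
n(CuO) = 357.40 g / 79.55 g/mol = 4.4928 mol.
From the equation the CuO:Cu mole ratio is 1:1, so n(Cu) = 4.4928 × 1/1 = 4.4928 mol.
Mass of Cu = 4.4928 mol × 63.55 g/mol = 285.52 g.
This is the theoretical yield. Percent yield = 160.5 g / 285.52 g × 100% = 56.214%.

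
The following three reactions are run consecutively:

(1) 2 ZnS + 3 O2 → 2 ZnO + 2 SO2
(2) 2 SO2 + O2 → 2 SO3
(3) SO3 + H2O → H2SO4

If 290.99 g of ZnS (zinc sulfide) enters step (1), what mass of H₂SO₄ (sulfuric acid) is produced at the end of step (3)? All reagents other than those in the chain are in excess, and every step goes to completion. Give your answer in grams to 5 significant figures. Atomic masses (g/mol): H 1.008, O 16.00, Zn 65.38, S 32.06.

292.89 g

M(ZnS) = 65.38 + 32.06 = 97.44 g/mol.
M(H2SO4) = 2(1.008) + 32.06 + 4(16.00) = 98.076 g/mol.
n(ZnS) = 290.99 / 97.44 = 2.98635 mol.
Reaction (1): ZnS→SO2 ratio 2:2 ⇒ n(SO2) = 2.98635 mol.
Reaction (2): SO2→SO3 ratio 2:2 ⇒ n(SO3) = 2.98635 mol.
Reaction (3): SO3→H2SO4 ratio 1:1 ⇒ n(H2SO4) = 2.98635 mol.
Mass of H2SO4 = 2.98635 × 98.076 = 292.889 g.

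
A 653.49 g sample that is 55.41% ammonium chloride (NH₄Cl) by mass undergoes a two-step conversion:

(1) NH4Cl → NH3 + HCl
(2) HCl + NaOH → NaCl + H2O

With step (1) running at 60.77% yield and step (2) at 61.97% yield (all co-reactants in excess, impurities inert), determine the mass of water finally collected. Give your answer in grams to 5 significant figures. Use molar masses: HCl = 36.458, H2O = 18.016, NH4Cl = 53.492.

45.927 g

Pure NH4Cl = 653.49 × 0.5541 = 362.099 g.
n(NH4Cl) = 362.099 / 53.492 = 6.76921 mol.
Step 1 (NH4Cl:HCl = 1:1): theoretical n(HCl) = 6.76921 mol; at 60.77% yield, n(HCl) = 4.11365 mol.
Step 2 (HCl:H2O = 1:1): theoretical n(H2O) = 4.11365 mol, so theoretical mass = 4.11365 × 18.016 = 74.1115 g.
At 61.97% yield, actual mass of H2O = 74.1115 × 0.6197 = 45.9269 g.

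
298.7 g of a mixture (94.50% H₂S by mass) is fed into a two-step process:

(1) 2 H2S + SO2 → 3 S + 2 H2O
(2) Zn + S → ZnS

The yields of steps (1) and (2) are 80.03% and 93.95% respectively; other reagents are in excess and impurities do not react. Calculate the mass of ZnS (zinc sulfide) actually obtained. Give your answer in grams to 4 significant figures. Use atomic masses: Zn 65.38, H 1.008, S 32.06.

Pure H2S = 298.7 × 0.9450 = 282.27 g.
M(H2S) = 2(1.008) + 32.06 = 34.076 g/mol.
M(ZnS) = 65.38 + 32.06 = 97.44 g/mol.
n(H2S) = 282.27 / 34.076 = 8.2836 mol.
Step 1 (H2S:S = 2:3): theoretical n(S) = 12.425 mol; at 80.03% yield, n(S) = 9.9440 mol.
Step 2 (S:ZnS = 1:1): theoretical n(ZnS) = 9.9440 mol, so theoretical mass = 9.9440 × 97.44 = 968.95 g.
At 93.95% yield, actual mass of ZnS = 968.95 × 0.9395 = 910.33 g.

910.3 g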